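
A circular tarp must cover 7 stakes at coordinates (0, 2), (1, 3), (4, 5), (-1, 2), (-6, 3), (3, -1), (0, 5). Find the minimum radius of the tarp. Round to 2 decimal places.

5.27

By Welzl's lemma the MEC is supported by two points (diametrically opposite) or three points (on a circumcircle).
The minimum enclosing circle is determined by three boundary points: (4, 5), (-6, 3), (3, -1).
Their circumcentre is (-43/58, 157/58) with r² = 46657/1682.
The farthest remaining point (0, 5) is at distance² 9769/1682 ≤ 46657/1682.
r = √(46657/1682) ≈ 5.27.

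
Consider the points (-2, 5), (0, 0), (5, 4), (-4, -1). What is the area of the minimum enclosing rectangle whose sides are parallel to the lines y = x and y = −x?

In coordinates u = x + y, v = x − y the rectangle is axis-aligned; the map (x,y)→(u,v) scales areas by 2.
u-values: 3, 0, 9, -5; range = 9 − (-5) = 14.
v-values: -7, 0, 1, -3; range = 1 − (-7) = 8.
Area = (14 × 8) / 2 = 56.

56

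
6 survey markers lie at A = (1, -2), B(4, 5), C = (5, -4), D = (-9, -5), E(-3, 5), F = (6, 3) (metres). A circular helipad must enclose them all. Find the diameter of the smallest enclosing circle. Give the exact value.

17

A smallest enclosing disk is always determined by at most three of the input points on its boundary.
The farthest pair is D–F with squared distance 289. The circle on this segment as diameter has centre (-1.5, -1) and r² = 289/4 = 72.25.
Check A: distance² to centre = 7.25 ≤ 72.25, so it lies inside.
All remaining points lie in this disk, and no smaller disk contains both endpoints, so this is the minimum enclosing circle.
Diameter = 2r = 2√(72.25) = 17.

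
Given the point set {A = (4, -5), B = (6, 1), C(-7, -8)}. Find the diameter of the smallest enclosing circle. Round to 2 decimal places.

15.81

Side lengths²: AB² = 40, AC² = 130, BC² = 250.
Since BC² = 250 ≥ 130 + 40 = 170, the angle opposite BC is not acute, so the smallest enclosing circle has BC as diameter.
Centre = midpoint of BC = (-0.5, -3.5), r² = 250/4 = 62.5.
Diameter = 2r = 2√(62.5) ≈ 15.81.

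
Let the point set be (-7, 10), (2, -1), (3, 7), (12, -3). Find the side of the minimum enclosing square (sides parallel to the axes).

19

The bounding box has width 19 and height 13.
An axis-aligned square enclosing the set must have side ≥ max(width, height).
So the minimum side is max(19, 13) = 19.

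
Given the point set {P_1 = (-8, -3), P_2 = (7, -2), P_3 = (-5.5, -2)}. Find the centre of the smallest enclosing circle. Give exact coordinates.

Side lengths²: P_1P_2² = 226, P_1P_3² = 7.25, P_2P_3² = 156.25.
Since P_1P_2² = 226 ≥ 156.25 + 7.25 = 163.5, the angle opposite P_1P_2 is not acute, so the smallest enclosing circle has P_1P_2 as diameter.
Centre = midpoint of P_1P_2 = (-0.5, -2.5), r² = 226/4 = 56.5.
Centre = (-0.5, -2.5).

(-0.5, -2.5)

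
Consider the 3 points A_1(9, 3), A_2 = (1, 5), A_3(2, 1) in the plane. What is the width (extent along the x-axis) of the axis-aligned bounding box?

max x = 9, min x = 1, so width = 8.

8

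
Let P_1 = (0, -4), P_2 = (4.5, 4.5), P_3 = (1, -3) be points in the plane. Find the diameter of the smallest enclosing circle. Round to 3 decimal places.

Side lengths²: P_1P_2² = 92.5, P_1P_3² = 2, P_2P_3² = 68.5.
Since P_1P_2² = 92.5 ≥ 68.5 + 2 = 70.5, the angle opposite P_1P_2 is not acute, so the smallest enclosing circle has P_1P_2 as diameter.
Centre = midpoint of P_1P_2 = (2.25, 0.25), r² = 92.5/4 = 23.125.
Diameter = 2r = 2√(23.125) ≈ 9.618.

9.618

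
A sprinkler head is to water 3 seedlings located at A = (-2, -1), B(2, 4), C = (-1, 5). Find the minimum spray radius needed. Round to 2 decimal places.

3.24

Side lengths²: AB² = 41, AC² = 37, BC² = 10.
Since AB² = 41 < 37 + 10 = 47, the triangle is acute, so the smallest enclosing circle is the circumcircle.
Circumcentre = (-15/38, 69/38), r² = 7585/722.
r = √(7585/722) ≈ 3.24.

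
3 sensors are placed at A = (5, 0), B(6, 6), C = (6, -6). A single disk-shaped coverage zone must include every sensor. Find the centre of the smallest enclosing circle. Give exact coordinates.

Side lengths²: AB² = 37, AC² = 37, BC² = 144.
Since BC² = 144 ≥ 37 + 37 = 74, the angle opposite BC is not acute, so the smallest enclosing circle has BC as diameter.
Centre = midpoint of BC = (6, 0), r² = 144/4 = 36.
Centre = (6, 0).

(6, 0)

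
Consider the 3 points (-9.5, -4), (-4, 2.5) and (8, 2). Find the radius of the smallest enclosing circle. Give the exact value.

Call the three points A, B, C in the order given.
Side lengths²: AB² = 72.5, AC² = 342.25, BC² = 144.25.
Since AC² = 342.25 ≥ 144.25 + 72.5 = 216.75, the angle opposite AC is not acute, so the smallest enclosing circle has AC as diameter.
Centre = midpoint of AC = (-0.75, -1), r² = 342.25/4 = 85.5625.
r = √(85.5625) = 9.25.

9.25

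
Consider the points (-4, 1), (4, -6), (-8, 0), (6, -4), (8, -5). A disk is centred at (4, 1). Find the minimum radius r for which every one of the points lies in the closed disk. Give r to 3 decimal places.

12.042

The required radius is the distance from (4, 1) to the farthest point.
Squared distances: 64, 49, 145, 29, 52.
Maximum is 145, attained at (-8, 0).
r = √145 ≈ 12.042.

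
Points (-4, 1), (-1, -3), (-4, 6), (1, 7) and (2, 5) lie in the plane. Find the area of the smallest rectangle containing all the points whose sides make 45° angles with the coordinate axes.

In coordinates u = x + y, v = x − y the rectangle is axis-aligned; the map (x,y)→(u,v) scales areas by 2.
u-values: -3, -4, 2, 8, 7; range = 8 − (-4) = 12.
v-values: -5, 2, -10, -6, -3; range = 2 − (-10) = 12.
Area = (12 × 12) / 2 = 72.

72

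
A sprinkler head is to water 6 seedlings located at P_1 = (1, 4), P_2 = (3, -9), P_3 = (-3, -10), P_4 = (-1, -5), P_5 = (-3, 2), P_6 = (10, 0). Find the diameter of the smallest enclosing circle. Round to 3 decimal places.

16.594

By Welzl's lemma the MEC is supported by two points (diametrically opposite) or three points (on a circumcircle).
The minimum enclosing circle is determined by three boundary points: P_3, P_5, P_6.
Their circumcentre is (71/26, -4) with r² = 46537/676.
The farthest remaining point P_1 is at distance² 45289/676 ≤ 46537/676.
Diameter = 2r = 2√(46537/676) ≈ 16.594.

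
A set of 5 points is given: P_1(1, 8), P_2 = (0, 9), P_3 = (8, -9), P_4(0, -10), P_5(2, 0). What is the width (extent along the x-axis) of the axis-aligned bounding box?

8

max x = 8, min x = 0, so width = 8.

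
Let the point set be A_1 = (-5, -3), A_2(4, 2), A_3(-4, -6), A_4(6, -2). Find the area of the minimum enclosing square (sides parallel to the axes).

The bounding box has width 11 and height 8.
An axis-aligned square enclosing the set must have side ≥ max(width, height).
So the minimum side is max(11, 8) = 11.
Area = 11² = 121.

121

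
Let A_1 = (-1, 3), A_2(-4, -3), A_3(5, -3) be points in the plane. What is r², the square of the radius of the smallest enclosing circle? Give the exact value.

Side lengths²: A_1A_2² = 45, A_1A_3² = 72, A_2A_3² = 81.
Since A_2A_3² = 81 < 72 + 45 = 117, the triangle is acute, so the smallest enclosing circle is the circumcircle.
Circumcentre = (0.5, -1.5), r² = 22.5.

22.5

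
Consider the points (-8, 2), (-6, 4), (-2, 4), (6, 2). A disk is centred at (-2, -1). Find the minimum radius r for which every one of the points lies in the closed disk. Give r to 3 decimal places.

The required radius is the distance from (-2, -1) to the farthest point.
Squared distances: 45, 41, 25, 73.
Maximum is 73, attained at (6, 2).
r = √73 ≈ 8.544.

8.544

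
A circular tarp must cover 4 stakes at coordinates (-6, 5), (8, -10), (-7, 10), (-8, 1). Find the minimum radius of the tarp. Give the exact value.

By Welzl's lemma the MEC is supported by two points (diametrically opposite) or three points (on a circumcircle).
The farthest pair is (8, -10)–(-7, 10) with squared distance 625. The circle on this segment as diameter has centre (0.5, 0) and r² = 625/4 = 156.25.
Check (-6, 5): distance² to centre = 67.25 ≤ 156.25, so it lies inside.
All remaining points lie in this disk, and no smaller disk contains both endpoints, so this is the minimum enclosing circle.
r = √(156.25) = 12.5.

12.5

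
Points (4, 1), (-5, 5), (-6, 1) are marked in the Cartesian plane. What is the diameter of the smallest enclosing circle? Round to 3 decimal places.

Call the three points A, B, C in the order given.
Side lengths²: AB² = 97, AC² = 100, BC² = 17.
Since AC² = 100 < 97 + 17 = 114, the triangle is acute, so the smallest enclosing circle is the circumcircle.
Circumcentre = (-1, 1.875), r² = 25.765625.
Diameter = 2r = 2√(25.765625) ≈ 10.152.

10.152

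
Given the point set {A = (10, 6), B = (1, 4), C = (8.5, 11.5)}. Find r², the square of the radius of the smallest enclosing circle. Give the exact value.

5525/196

Side lengths²: AB² = 85, AC² = 32.5, BC² = 112.5.
Since BC² = 112.5 < 85 + 32.5 = 117.5, the triangle is acute, so the smallest enclosing circle is the circumcircle.
Circumcentre = (69/14, 53/7), r² = 5525/196.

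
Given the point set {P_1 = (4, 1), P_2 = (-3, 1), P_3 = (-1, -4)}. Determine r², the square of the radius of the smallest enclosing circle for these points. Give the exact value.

Side lengths²: P_1P_2² = 49, P_1P_3² = 50, P_2P_3² = 29.
Since P_1P_3² = 50 < 49 + 29 = 78, the triangle is acute, so the smallest enclosing circle is the circumcircle.
Circumcentre = (0.5, -0.5), r² = 14.5.

14.5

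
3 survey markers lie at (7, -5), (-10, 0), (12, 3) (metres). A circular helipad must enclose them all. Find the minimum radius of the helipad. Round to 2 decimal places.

Call the three points A, B, C in the order given.
Side lengths²: AB² = 314, AC² = 89, BC² = 493.
Since BC² = 493 ≥ 314 + 89 = 403, the angle opposite BC is not acute, so the smallest enclosing circle has BC as diameter.
Centre = midpoint of BC = (1, 1.5), r² = 493/4 = 123.25.
r = √(123.25) ≈ 11.10.

11.10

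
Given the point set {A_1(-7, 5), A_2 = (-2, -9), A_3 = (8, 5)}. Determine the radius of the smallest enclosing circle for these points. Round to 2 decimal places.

Side lengths²: A_1A_2² = 221, A_1A_3² = 225, A_2A_3² = 296.
Since A_2A_3² = 296 < 225 + 221 = 446, the triangle is acute, so the smallest enclosing circle is the circumcircle.
Circumcentre = (0.5, -3/14), r² = 8177/98.
r = √(8177/98) ≈ 9.13.

9.13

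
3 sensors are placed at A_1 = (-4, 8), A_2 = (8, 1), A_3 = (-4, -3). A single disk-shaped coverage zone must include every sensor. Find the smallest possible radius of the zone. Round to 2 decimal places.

7.32

Side lengths²: A_1A_2² = 193, A_1A_3² = 121, A_2A_3² = 160.
Since A_1A_2² = 193 < 160 + 121 = 281, the triangle is acute, so the smallest enclosing circle is the circumcircle.
Circumcentre = (5/6, 2.5), r² = 965/18.
r = √(965/18) ≈ 7.32.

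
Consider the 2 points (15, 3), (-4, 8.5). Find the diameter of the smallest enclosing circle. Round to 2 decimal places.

19.78

The smallest circle enclosing two points has them as diameter endpoints.
Centre = midpoint = (5.5, 5.75); r² = |(15, 3)−(-4, 8.5)|²/4 = 391.25/4 = 97.8125.
Diameter = 2r = 2√(97.8125) ≈ 19.78.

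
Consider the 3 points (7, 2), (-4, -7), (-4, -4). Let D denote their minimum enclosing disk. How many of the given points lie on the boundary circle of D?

2

Call the three points A, B, C in the order given.
Side lengths²: AB² = 202, AC² = 157, BC² = 9.
Since AB² = 202 ≥ 157 + 9 = 166, the angle opposite AB is not acute, so the smallest enclosing circle has AB as diameter.
Centre = midpoint of AB = (1.5, -2.5), r² = 202/4 = 50.5.
The points at distance exactly r from the centre are (7, 2), (-4, -7) — 2 points.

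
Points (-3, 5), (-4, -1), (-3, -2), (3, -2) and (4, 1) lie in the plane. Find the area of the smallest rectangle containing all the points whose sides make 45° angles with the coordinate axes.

65

In coordinates u = x + y, v = x − y the rectangle is axis-aligned; the map (x,y)→(u,v) scales areas by 2.
u-values: 2, -5, -5, 1, 5; range = 5 − (-5) = 10.
v-values: -8, -3, -1, 5, 3; range = 5 − (-8) = 13.
Area = (10 × 13) / 2 = 65.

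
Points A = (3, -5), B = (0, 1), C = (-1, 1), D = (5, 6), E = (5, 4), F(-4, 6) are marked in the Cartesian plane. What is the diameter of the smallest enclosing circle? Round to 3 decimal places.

13.252

By Welzl's lemma the MEC is supported by two points (diametrically opposite) or three points (on a circumcircle).
The minimum enclosing circle is determined by three boundary points: A, D, F.
Their circumcentre is (0.5, 25/22) with r² = 10625/242.
The farthest remaining point E is at distance² 6885/242 ≤ 10625/242.
Diameter = 2r = 2√(10625/242) ≈ 13.252.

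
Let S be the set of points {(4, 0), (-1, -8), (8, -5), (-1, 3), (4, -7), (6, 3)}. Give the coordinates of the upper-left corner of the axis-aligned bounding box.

x-range [-1, 8], y-range [-8, 3].
The upper-left corner is (-1, 3).

(-1, 3)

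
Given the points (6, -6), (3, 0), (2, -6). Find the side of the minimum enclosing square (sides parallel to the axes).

6

The bounding box has width 4 and height 6.
An axis-aligned square enclosing the set must have side ≥ max(width, height).
So the minimum side is max(4, 6) = 6.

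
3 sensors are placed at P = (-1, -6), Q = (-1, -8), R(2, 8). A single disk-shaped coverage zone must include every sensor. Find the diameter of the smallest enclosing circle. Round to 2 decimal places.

16.28

Side lengths²: PQ² = 4, PR² = 205, QR² = 265.
Since QR² = 265 ≥ 205 + 4 = 209, the angle opposite QR is not acute, so the smallest enclosing circle has QR as diameter.
Centre = midpoint of QR = (0.5, 0), r² = 265/4 = 66.25.
Diameter = 2r = 2√(66.25) ≈ 16.28.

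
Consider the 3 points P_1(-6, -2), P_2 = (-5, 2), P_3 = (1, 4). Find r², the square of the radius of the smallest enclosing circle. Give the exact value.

21.25

Side lengths²: P_1P_2² = 17, P_1P_3² = 85, P_2P_3² = 40.
Since P_1P_3² = 85 ≥ 40 + 17 = 57, the angle opposite P_1P_3 is not acute, so the smallest enclosing circle has P_1P_3 as diameter.
Centre = midpoint of P_1P_3 = (-2.5, 1), r² = 85/4 = 21.25.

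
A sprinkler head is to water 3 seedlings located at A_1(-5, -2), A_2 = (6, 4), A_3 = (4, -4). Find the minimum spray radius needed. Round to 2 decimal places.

6.26

Side lengths²: A_1A_2² = 157, A_1A_3² = 85, A_2A_3² = 68.
Since A_1A_2² = 157 ≥ 85 + 68 = 153, the angle opposite A_1A_2 is not acute, so the smallest enclosing circle has A_1A_2 as diameter.
Centre = midpoint of A_1A_2 = (0.5, 1), r² = 157/4 = 39.25.
r = √(39.25) ≈ 6.26.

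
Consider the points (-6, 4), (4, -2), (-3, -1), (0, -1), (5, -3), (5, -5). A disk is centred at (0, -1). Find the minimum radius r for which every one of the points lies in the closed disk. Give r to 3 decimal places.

The required radius is the distance from (0, -1) to the farthest point.
Squared distances: 61, 17, 9, 0, 29, 41.
Maximum is 61, attained at (-6, 4).
r = √61 ≈ 7.810.

7.810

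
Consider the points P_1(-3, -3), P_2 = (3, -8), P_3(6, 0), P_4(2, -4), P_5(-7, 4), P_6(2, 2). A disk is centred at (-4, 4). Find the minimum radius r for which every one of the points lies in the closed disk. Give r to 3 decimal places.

13.892

The required radius is the distance from (-4, 4) to the farthest point.
Squared distances: 50, 193, 116, 100, 9, 40.
Maximum is 193, attained at P_2.
r = √193 ≈ 13.892.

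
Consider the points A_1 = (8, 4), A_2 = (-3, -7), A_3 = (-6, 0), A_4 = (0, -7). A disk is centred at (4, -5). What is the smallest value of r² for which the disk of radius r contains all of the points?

125

The required radius is the distance from (4, -5) to the farthest point.
Squared distances: 97, 53, 125, 20.
Maximum is 125, attained at A_3.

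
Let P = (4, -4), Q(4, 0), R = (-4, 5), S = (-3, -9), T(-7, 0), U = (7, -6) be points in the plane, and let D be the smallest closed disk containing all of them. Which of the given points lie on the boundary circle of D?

R, S, U

The minimum enclosing circle is determined by three boundary points: R, S, U.
Their circumcentre is (7/26, -45/26) with r² = 21473/338.
The farthest remaining point T is at distance² 18873/338 ≤ 21473/338.
The points at distance exactly r from the centre are R, S, U — 3 points.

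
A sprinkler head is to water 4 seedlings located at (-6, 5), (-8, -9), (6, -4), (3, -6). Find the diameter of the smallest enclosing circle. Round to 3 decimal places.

The minimum enclosing circle is determined by three boundary points: (-6, 5), (-8, -9), (6, -4).
Their circumcentre is (-147/62, -165/62) with r² = 138125/1922.
The farthest remaining point (3, -6) is at distance² 76869/1922 ≤ 138125/1922.
Diameter = 2r = 2√(138125/1922) ≈ 16.955.

16.955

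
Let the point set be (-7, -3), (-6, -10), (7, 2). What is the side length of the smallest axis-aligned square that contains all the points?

14

The bounding box has width 14 and height 12.
An axis-aligned square enclosing the set must have side ≥ max(width, height).
So the minimum side is max(14, 12) = 14.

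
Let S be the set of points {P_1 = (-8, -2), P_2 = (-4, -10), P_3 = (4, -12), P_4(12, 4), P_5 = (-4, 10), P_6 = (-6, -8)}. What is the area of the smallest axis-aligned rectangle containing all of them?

440

x ranges over [-8, 12], width 20.
y ranges over [-12, 10], height 22.
Area = 20 × 22 = 440.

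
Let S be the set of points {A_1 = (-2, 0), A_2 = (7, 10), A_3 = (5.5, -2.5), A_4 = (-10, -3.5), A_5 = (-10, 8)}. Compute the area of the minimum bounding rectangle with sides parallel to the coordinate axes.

x ranges over [-10, 7], width 17.
y ranges over [-3.5, 10], height 13.5.
Area = 17 × 13.5 = 229.5.

229.5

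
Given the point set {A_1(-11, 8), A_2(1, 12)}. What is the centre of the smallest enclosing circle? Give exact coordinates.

(-5, 10)

The smallest circle enclosing two points has them as diameter endpoints.
Centre = midpoint = (-5, 10); r² = |A_1A_2|²/4 = 160/4 = 40.
Centre = (-5, 10).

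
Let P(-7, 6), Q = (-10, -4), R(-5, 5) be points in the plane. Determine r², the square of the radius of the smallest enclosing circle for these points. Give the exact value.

Side lengths²: PQ² = 109, PR² = 5, QR² = 106.
Since PQ² = 109 < 106 + 5 = 111, the triangle is acute, so the smallest enclosing circle is the circumcircle.
Circumcentre = (-381/46, 43/46), r² = 28885/1058.

28885/1058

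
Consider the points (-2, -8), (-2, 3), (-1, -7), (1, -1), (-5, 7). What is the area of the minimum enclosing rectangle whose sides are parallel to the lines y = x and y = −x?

In coordinates u = x + y, v = x − y the rectangle is axis-aligned; the map (x,y)→(u,v) scales areas by 2.
u-values: -10, 1, -8, 0, 2; range = 2 − (-10) = 12.
v-values: 6, -5, 6, 2, -12; range = 6 − (-12) = 18.
Area = (12 × 18) / 2 = 108.

108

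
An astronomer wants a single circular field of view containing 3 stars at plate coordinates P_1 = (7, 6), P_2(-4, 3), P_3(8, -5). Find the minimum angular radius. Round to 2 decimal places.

Side lengths²: P_1P_2² = 130, P_1P_3² = 122, P_2P_3² = 208.
Since P_2P_3² = 208 < 130 + 122 = 252, the triangle is acute, so the smallest enclosing circle is the circumcircle.
Circumcentre = (84/31, 2/31), r² = 51545/961.
r = √(51545/961) ≈ 7.32.

7.32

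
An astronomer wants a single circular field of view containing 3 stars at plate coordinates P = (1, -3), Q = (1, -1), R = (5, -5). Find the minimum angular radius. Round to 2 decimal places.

2.83

Side lengths²: PQ² = 4, PR² = 20, QR² = 32.
Since QR² = 32 ≥ 20 + 4 = 24, the angle opposite QR is not acute, so the smallest enclosing circle has QR as diameter.
Centre = midpoint of QR = (3, -3), r² = 32/4 = 8.
r = √8 ≈ 2.83.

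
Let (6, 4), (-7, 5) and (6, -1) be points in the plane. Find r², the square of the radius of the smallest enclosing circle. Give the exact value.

51.25

Call the three points A, B, C in the order given.
Side lengths²: AB² = 170, AC² = 25, BC² = 205.
Since BC² = 205 ≥ 170 + 25 = 195, the angle opposite BC is not acute, so the smallest enclosing circle has BC as diameter.
Centre = midpoint of BC = (-0.5, 2), r² = 205/4 = 51.25.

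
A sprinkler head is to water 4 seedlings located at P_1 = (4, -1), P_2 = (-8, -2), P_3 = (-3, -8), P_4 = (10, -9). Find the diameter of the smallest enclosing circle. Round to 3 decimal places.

A smallest enclosing disk is always determined by at most three of the input points on its boundary.
The farthest pair is P_2–P_4 with squared distance 373. The circle on this segment as diameter has centre (1, -5.5) and r² = 373/4 = 93.25.
Check P_1: distance² to centre = 29.25 ≤ 93.25, so it lies inside.
All remaining points lie in this disk, and no smaller disk contains both endpoints, so this is the minimum enclosing circle.
Diameter = 2r = 2√(93.25) ≈ 19.313.

19.313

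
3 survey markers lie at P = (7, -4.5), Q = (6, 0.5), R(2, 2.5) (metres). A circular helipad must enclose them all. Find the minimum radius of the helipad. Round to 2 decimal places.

4.30

Side lengths²: PQ² = 26, PR² = 74, QR² = 20.
Since PR² = 74 ≥ 26 + 20 = 46, the angle opposite PR is not acute, so the smallest enclosing circle has PR as diameter.
Centre = midpoint of PR = (4.5, -1), r² = 74/4 = 18.5.
r = √(18.5) ≈ 4.30.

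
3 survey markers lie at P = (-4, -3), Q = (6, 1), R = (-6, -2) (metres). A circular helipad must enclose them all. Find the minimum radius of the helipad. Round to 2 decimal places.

6.18

Side lengths²: PQ² = 116, PR² = 5, QR² = 153.
Since QR² = 153 ≥ 116 + 5 = 121, the angle opposite QR is not acute, so the smallest enclosing circle has QR as diameter.
Centre = midpoint of QR = (0, -0.5), r² = 153/4 = 38.25.
r = √(38.25) ≈ 6.18.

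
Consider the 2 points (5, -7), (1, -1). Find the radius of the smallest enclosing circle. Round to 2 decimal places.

3.61

The smallest circle enclosing two points has them as diameter endpoints.
Centre = midpoint = (3, -4); r² = |(5, -7)−(1, -1)|²/4 = 52/4 = 13.
r = √13 ≈ 3.61.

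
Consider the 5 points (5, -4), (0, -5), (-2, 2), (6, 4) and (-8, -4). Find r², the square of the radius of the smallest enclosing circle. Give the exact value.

By Welzl's lemma the MEC is supported by two points (diametrically opposite) or three points (on a circumcircle).
The farthest pair is (6, 4)–(-8, -4) with squared distance 260. The circle on this segment as diameter has centre (-1, 0) and r² = 260/4 = 65.
Check (5, -4): distance² to centre = 52 ≤ 65, so it lies inside.
All remaining points lie in this disk, and no smaller disk contains both endpoints, so this is the minimum enclosing circle.

65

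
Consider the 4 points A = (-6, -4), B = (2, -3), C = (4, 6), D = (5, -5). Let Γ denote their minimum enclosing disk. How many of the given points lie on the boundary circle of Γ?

3

The minimum enclosing circle is determined by three boundary points: A, C, D.
Their circumcentre is (-1/12, 1/12) with r² = 3721/72.
The farthest remaining point B is at distance² 997/72 ≤ 3721/72.
The points at distance exactly r from the centre are A, C, D — 3 points.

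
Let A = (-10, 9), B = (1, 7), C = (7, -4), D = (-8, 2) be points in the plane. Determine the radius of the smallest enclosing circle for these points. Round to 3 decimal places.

By Welzl's lemma the MEC is supported by two points (diametrically opposite) or three points (on a circumcircle).
The farthest pair is A–C with squared distance 458. The circle on this segment as diameter has centre (-1.5, 2.5) and r² = 458/4 = 114.5.
Check B: distance² to centre = 26.5 ≤ 114.5, so it lies inside.
All remaining points lie in this disk, and no smaller disk contains both endpoints, so this is the minimum enclosing circle.
r = √(114.5) ≈ 10.700.

10.700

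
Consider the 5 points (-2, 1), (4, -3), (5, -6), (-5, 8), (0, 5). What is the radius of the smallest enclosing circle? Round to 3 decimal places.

8.602

The minimum enclosing circle of a finite set is fixed by two of the points (as a diameter) or three (as a circumcircle).
The farthest pair is (5, -6)–(-5, 8) with squared distance 296. The circle on this segment as diameter has centre (0, 1) and r² = 296/4 = 74.
Check (-2, 1): distance² to centre = 4 ≤ 74, so it lies inside.
All remaining points lie in this disk, and no smaller disk contains both endpoints, so this is the minimum enclosing circle.
r = √74 ≈ 8.602.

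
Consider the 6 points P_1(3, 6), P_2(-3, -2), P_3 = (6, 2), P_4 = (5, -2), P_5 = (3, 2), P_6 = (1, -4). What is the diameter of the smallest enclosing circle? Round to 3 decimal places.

By Welzl's lemma the MEC is supported by two points (diametrically opposite) or three points (on a circumcircle).
The minimum enclosing circle is determined by three boundary points: P_1, P_2, P_6.
Their circumcentre is (12/11, 13/11) with r² = 3250/121.
The farthest remaining point P_4 is at distance² 3074/121 ≤ 3250/121.
Diameter = 2r = 2√(3250/121) ≈ 10.365.

10.365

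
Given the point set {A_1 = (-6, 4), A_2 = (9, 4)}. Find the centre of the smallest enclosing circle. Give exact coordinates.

(1.5, 4)

The smallest circle enclosing two points has them as diameter endpoints.
Centre = midpoint = (1.5, 4); r² = |A_1A_2|²/4 = 225/4 = 56.25.
Centre = (1.5, 4).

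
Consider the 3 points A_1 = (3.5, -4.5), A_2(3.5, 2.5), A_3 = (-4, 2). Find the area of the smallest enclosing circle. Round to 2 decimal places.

77.71

Side lengths²: A_1A_2² = 49, A_1A_3² = 98.5, A_2A_3² = 56.5.
Since A_1A_3² = 98.5 < 56.5 + 49 = 105.5, the triangle is acute, so the smallest enclosing circle is the circumcircle.
Circumcentre = (-1/30, -1), r² = 22261/900.
Area = π·r² = π·22261/900 ≈ 77.71.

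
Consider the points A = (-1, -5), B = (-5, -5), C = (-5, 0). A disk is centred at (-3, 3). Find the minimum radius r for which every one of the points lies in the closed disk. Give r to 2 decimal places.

The required radius is the distance from (-3, 3) to the farthest point.
Squared distances: 68, 68, 13.
Maximum is 68, attained at A.
r = √68 ≈ 8.25.

8.25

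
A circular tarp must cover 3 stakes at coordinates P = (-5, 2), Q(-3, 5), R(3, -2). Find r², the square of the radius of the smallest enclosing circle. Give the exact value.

21.58203125

Side lengths²: PQ² = 13, PR² = 80, QR² = 85.
Since QR² = 85 < 80 + 13 = 93, the triangle is acute, so the smallest enclosing circle is the circumcircle.
Circumcentre = (-0.4375, 1.125), r² = 21.58203125.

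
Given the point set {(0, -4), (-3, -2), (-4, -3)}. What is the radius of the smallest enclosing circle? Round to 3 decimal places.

Call the three points A, B, C in the order given.
Side lengths²: AB² = 13, AC² = 17, BC² = 2.
Since AC² = 17 ≥ 13 + 2 = 15, the angle opposite AC is not acute, so the smallest enclosing circle has AC as diameter.
Centre = midpoint of AC = (-2, -3.5), r² = 17/4 = 4.25.
r = √(4.25) ≈ 2.062.

2.062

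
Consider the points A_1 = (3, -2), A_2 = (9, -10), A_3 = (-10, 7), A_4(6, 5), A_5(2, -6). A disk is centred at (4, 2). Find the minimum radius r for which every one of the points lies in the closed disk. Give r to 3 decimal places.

14.866

The required radius is the distance from (4, 2) to the farthest point.
Squared distances: 17, 169, 221, 13, 68.
Maximum is 221, attained at A_3.
r = √221 ≈ 14.866.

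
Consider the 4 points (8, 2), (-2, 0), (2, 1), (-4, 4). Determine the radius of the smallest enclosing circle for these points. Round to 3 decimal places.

A smallest enclosing disk is always determined by at most three of the input points on its boundary.
The farthest pair is (8, 2)–(-4, 4) with squared distance 148. The circle on this segment as diameter has centre (2, 3) and r² = 148/4 = 37.
Check (-2, 0): distance² to centre = 25 ≤ 37, so it lies inside.
All remaining points lie in this disk, and no smaller disk contains both endpoints, so this is the minimum enclosing circle.
r = √37 ≈ 6.083.

6.083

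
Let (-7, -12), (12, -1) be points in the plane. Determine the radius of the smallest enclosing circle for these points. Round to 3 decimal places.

10.977

The smallest circle enclosing two points has them as diameter endpoints.
Centre = midpoint = (2.5, -6.5); r² = |(-7, -12)−(12, -1)|²/4 = 482/4 = 120.5.
r = √(120.5) ≈ 10.977.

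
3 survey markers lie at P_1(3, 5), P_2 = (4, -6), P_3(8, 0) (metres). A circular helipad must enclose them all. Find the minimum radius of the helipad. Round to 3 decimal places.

Side lengths²: P_1P_2² = 122, P_1P_3² = 50, P_2P_3² = 52.
Since P_1P_2² = 122 ≥ 52 + 50 = 102, the angle opposite P_1P_2 is not acute, so the smallest enclosing circle has P_1P_2 as diameter.
Centre = midpoint of P_1P_2 = (3.5, -0.5), r² = 122/4 = 30.5.
r = √(30.5) ≈ 5.523.

5.523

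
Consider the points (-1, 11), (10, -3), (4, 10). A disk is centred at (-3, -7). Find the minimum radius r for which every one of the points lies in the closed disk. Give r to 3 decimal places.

18.385

The required radius is the distance from (-3, -7) to the farthest point.
Squared distances: 328, 185, 338.
Maximum is 338, attained at (4, 10).
r = √338 ≈ 18.385.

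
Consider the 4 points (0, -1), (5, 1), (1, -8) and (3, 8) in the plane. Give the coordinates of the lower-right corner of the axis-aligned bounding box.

(5, -8)

x-range [0, 5], y-range [-8, 8].
The lower-right corner is (5, -8).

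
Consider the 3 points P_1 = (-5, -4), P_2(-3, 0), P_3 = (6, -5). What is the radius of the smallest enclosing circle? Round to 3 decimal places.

Side lengths²: P_1P_2² = 20, P_1P_3² = 122, P_2P_3² = 106.
Since P_1P_3² = 122 < 106 + 20 = 126, the triangle is acute, so the smallest enclosing circle is the circumcircle.
Circumcentre = (12/23, -98/23), r² = 16165/529.
r = √(16165/529) ≈ 5.528.

5.528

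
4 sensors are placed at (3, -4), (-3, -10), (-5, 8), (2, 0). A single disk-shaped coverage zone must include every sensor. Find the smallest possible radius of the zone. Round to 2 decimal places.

9.06

By Welzl's lemma the MEC is supported by two points (diametrically opposite) or three points (on a circumcircle).
The farthest pair is (-3, -10)–(-5, 8) with squared distance 328. The circle on this segment as diameter has centre (-4, -1) and r² = 328/4 = 82.
Check (3, -4): distance² to centre = 58 ≤ 82, so it lies inside.
All remaining points lie in this disk, and no smaller disk contains both endpoints, so this is the minimum enclosing circle.
r = √82 ≈ 9.06.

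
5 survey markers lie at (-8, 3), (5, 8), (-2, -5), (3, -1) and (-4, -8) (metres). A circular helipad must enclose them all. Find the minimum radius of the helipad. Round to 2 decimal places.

The farthest pair is (5, 8)–(-4, -8) with squared distance 337. The circle on this segment as diameter has centre (0.5, 0) and r² = 337/4 = 84.25.
Check (-8, 3): distance² to centre = 81.25 ≤ 84.25, so it lies inside.
All remaining points lie in this disk, and no smaller disk contains both endpoints, so this is the minimum enclosing circle.
r = √(84.25) ≈ 9.18.

9.18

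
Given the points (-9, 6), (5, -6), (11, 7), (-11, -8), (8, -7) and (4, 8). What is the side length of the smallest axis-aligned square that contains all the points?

22

The bounding box has width 22 and height 16.
An axis-aligned square enclosing the set must have side ≥ max(width, height).
So the minimum side is max(22, 16) = 22.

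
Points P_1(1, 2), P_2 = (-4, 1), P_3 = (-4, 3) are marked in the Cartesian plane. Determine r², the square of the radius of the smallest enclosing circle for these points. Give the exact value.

Side lengths²: P_1P_2² = 26, P_1P_3² = 26, P_2P_3² = 4.
Since P_1P_3² = 26 < 26 + 4 = 30, the triangle is acute, so the smallest enclosing circle is the circumcircle.
Circumcentre = (-1.6, 2), r² = 6.76.

6.76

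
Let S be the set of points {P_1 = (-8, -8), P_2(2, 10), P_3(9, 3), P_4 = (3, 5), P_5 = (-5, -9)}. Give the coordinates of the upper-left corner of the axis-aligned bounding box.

x-range [-8, 9], y-range [-9, 10].
The upper-left corner is (-8, 10).

(-8, 10)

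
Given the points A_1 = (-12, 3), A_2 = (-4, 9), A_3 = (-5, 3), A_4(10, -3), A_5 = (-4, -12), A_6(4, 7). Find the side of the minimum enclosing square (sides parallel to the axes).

The bounding box has width 22 and height 21.
An axis-aligned square enclosing the set must have side ≥ max(width, height).
So the minimum side is max(22, 21) = 22.

22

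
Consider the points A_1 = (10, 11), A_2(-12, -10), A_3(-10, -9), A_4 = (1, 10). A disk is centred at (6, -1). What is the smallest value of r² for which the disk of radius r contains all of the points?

405

The required radius is the distance from (6, -1) to the farthest point.
Squared distances: 160, 405, 320, 146.
Maximum is 405, attained at A_2.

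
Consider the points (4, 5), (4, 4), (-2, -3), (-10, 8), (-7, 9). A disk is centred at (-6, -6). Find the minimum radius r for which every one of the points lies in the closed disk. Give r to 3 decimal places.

The required radius is the distance from (-6, -6) to the farthest point.
Squared distances: 221, 200, 25, 212, 226.
Maximum is 226, attained at (-7, 9).
r = √226 ≈ 15.033.

15.033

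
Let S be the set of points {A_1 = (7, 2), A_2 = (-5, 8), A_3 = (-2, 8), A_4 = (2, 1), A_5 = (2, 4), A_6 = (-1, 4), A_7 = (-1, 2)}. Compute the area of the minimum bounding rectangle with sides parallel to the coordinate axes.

x ranges over [-5, 7], width 12.
y ranges over [1, 8], height 7.
Area = 12 × 7 = 84.

84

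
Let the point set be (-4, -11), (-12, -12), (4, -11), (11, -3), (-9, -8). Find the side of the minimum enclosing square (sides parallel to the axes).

The bounding box has width 23 and height 9.
An axis-aligned square enclosing the set must have side ≥ max(width, height).
So the minimum side is max(23, 9) = 23.

23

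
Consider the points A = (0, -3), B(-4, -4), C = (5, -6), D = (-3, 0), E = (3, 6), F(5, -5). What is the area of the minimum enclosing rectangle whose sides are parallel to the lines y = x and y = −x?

In coordinates u = x + y, v = x − y the rectangle is axis-aligned; the map (x,y)→(u,v) scales areas by 2.
u-values: -3, -8, -1, -3, 9, 0; range = 9 − (-8) = 17.
v-values: 3, 0, 11, -3, -3, 10; range = 11 − (-3) = 14.
Area = (17 × 14) / 2 = 119.

119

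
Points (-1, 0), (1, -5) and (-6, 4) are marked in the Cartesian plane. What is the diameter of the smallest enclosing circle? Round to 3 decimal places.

11.402

Call the three points A, B, C in the order given.
Side lengths²: AB² = 29, AC² = 41, BC² = 130.
Since BC² = 130 ≥ 41 + 29 = 70, the angle opposite BC is not acute, so the smallest enclosing circle has BC as diameter.
Centre = midpoint of BC = (-2.5, -0.5), r² = 130/4 = 32.5.
Diameter = 2r = 2√(32.5) ≈ 11.402.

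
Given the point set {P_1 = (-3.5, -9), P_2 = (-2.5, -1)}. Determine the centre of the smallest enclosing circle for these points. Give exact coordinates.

The smallest circle enclosing two points has them as diameter endpoints.
Centre = midpoint = (-3, -5); r² = |P_1P_2|²/4 = 65/4 = 16.25.
Centre = (-3, -5).

(-3, -5)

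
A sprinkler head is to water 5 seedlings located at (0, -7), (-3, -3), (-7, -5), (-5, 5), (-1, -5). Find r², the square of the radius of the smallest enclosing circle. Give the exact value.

42.25

By Welzl's lemma the MEC is supported by two points (diametrically opposite) or three points (on a circumcircle).
The farthest pair is (0, -7)–(-5, 5) with squared distance 169. The circle on this segment as diameter has centre (-2.5, -1) and r² = 169/4 = 42.25.
Check (-3, -3): distance² to centre = 4.25 ≤ 42.25, so it lies inside.
All remaining points lie in this disk, and no smaller disk contains both endpoints, so this is the minimum enclosing circle.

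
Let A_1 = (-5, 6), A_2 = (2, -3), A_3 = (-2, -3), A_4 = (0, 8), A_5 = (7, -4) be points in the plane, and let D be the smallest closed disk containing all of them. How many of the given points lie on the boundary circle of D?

2

The farthest pair is A_1–A_5 with squared distance 244. The circle on this segment as diameter has centre (1, 1) and r² = 244/4 = 61.
Check A_2: distance² to centre = 17 ≤ 61, so it lies inside.
All remaining points lie in this disk, and no smaller disk contains both endpoints, so this is the minimum enclosing circle.
The points at distance exactly r from the centre are A_1, A_5 — 2 points.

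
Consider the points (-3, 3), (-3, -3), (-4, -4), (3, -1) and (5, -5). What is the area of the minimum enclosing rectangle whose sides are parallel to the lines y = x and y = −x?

80

In coordinates u = x + y, v = x − y the rectangle is axis-aligned; the map (x,y)→(u,v) scales areas by 2.
u-values: 0, -6, -8, 2, 0; range = 2 − (-8) = 10.
v-values: -6, 0, 0, 4, 10; range = 10 − (-6) = 16.
Area = (10 × 16) / 2 = 80.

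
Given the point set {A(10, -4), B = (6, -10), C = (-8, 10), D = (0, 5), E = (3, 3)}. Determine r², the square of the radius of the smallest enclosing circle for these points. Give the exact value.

By Welzl's lemma the MEC is supported by two points (diametrically opposite) or three points (on a circumcircle).
The farthest pair is B–C with squared distance 596. The circle on this segment as diameter has centre (-1, 0) and r² = 596/4 = 149.
Check A: distance² to centre = 137 ≤ 149, so it lies inside.
All remaining points lie in this disk, and no smaller disk contains both endpoints, so this is the minimum enclosing circle.

149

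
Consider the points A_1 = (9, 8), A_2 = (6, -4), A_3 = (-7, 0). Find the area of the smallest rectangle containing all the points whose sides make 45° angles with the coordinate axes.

In coordinates u = x + y, v = x − y the rectangle is axis-aligned; the map (x,y)→(u,v) scales areas by 2.
u-values: 17, 2, -7; range = 17 − (-7) = 24.
v-values: 1, 10, -7; range = 10 − (-7) = 17.
Area = (24 × 17) / 2 = 204.

204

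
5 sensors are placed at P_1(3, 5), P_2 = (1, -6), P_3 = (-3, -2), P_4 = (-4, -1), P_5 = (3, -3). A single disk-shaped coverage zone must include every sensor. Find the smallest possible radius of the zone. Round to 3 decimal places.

A smallest enclosing disk is always determined by at most three of the input points on its boundary.
The minimum enclosing circle is determined by three boundary points: P_1, P_2, P_4.
Their circumcentre is (41/26, -11/26) with r² = 10625/338.
The farthest remaining point P_3 is at distance² 7921/338 ≤ 10625/338.
r = √(10625/338) ≈ 5.607.

5.607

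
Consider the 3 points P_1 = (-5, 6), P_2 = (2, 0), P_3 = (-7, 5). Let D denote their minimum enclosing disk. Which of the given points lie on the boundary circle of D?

Side lengths²: P_1P_2² = 85, P_1P_3² = 5, P_2P_3² = 106.
Since P_2P_3² = 106 ≥ 85 + 5 = 90, the angle opposite P_2P_3 is not acute, so the smallest enclosing circle has P_2P_3 as diameter.
Centre = midpoint of P_2P_3 = (-2.5, 2.5), r² = 106/4 = 26.5.
The points at distance exactly r from the centre are P_2, P_3 — 2 points.

P_2, P_3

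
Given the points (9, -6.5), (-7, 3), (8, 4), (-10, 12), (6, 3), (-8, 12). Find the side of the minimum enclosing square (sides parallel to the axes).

19

The bounding box has width 19 and height 18.5.
An axis-aligned square enclosing the set must have side ≥ max(width, height).
So the minimum side is max(19, 18.5) = 19.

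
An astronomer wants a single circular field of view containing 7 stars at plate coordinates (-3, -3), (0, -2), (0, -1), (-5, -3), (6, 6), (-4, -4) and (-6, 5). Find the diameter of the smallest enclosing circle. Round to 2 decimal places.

14.27

A smallest enclosing disk is always determined by at most three of the input points on its boundary.
The minimum enclosing circle is determined by three boundary points: (6, 6), (-4, -4), (-6, 5).
Their circumcentre is (7/22, 37/22) with r² = 12325/242.
The farthest remaining point (-5, -3) is at distance² 12149/242 ≤ 12325/242.
Diameter = 2r = 2√(12325/242) ≈ 14.27.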